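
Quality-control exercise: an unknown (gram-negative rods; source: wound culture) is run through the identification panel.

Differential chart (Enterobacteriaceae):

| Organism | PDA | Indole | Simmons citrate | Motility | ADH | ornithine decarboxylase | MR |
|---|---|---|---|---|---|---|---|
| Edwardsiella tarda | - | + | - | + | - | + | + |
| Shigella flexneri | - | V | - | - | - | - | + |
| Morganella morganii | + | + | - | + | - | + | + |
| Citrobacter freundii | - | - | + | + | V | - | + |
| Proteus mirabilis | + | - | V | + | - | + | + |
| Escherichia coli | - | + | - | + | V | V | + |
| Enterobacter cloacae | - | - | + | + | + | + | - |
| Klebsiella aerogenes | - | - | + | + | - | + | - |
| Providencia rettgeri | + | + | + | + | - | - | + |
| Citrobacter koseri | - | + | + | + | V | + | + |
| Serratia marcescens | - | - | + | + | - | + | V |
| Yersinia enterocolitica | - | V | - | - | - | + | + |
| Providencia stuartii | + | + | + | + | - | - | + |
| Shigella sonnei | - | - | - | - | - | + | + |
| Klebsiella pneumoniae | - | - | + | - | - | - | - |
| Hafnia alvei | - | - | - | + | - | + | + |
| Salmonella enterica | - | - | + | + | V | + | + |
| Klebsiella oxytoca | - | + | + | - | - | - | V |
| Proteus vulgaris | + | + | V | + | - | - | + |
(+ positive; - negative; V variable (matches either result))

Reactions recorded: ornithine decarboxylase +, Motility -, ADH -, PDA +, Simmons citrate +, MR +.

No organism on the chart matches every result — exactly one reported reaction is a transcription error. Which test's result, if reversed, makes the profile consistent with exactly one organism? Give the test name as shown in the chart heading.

As reported, no row in the chart matches all 6 reactions.
Reversing PDA → still no organism matches.
Reversing Motility (to +) → unique match: Proteus mirabilis.
Reversing ADH → still no organism matches.
Reversing ornithine decarboxylase → still no organism matches.
Reversing Simmons citrate → still no organism matches.
Reversing MR → still no organism matches.

Motility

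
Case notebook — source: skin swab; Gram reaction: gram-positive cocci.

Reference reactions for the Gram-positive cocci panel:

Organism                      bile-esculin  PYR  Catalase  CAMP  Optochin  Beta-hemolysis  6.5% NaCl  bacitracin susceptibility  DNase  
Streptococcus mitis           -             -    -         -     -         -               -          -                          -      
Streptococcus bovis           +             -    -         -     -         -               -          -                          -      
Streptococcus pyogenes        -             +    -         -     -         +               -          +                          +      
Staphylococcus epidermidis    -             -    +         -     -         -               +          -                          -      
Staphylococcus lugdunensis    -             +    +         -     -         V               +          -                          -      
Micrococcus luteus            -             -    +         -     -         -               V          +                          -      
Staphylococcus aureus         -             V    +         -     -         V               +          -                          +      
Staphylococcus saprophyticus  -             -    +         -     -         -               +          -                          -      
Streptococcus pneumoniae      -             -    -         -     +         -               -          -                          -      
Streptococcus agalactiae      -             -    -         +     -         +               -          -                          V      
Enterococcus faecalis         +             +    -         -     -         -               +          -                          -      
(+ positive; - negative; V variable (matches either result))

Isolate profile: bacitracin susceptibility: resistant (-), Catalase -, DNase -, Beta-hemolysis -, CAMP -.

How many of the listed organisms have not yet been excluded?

4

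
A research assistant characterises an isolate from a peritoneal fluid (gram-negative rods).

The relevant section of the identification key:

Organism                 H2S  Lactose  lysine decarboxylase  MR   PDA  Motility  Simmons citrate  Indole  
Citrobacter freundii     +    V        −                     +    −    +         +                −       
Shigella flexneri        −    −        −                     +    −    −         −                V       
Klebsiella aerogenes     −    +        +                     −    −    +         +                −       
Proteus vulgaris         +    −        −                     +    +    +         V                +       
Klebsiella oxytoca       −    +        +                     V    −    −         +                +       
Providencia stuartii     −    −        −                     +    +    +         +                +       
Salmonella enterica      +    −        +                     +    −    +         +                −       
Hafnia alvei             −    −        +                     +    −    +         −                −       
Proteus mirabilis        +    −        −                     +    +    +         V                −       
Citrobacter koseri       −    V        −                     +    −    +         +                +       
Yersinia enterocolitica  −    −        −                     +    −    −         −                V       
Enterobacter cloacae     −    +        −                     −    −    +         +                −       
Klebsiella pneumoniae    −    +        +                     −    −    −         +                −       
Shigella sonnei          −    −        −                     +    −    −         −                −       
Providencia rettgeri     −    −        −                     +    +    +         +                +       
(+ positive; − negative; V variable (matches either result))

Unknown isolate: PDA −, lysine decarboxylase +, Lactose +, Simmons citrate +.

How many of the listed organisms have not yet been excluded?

3

Lactose +: excludes 9 organisms — 6 left.
Simmons citrate +: all 6 remaining candidates are consistent.
PDA −: all 6 remaining candidates are consistent.
lysine decarboxylase +: excludes Citrobacter freundii, Citrobacter koseri, Enterobacter cloacae — 3 left.
Still consistent: Klebsiella aerogenes, Klebsiella oxytoca, Klebsiella pneumoniae.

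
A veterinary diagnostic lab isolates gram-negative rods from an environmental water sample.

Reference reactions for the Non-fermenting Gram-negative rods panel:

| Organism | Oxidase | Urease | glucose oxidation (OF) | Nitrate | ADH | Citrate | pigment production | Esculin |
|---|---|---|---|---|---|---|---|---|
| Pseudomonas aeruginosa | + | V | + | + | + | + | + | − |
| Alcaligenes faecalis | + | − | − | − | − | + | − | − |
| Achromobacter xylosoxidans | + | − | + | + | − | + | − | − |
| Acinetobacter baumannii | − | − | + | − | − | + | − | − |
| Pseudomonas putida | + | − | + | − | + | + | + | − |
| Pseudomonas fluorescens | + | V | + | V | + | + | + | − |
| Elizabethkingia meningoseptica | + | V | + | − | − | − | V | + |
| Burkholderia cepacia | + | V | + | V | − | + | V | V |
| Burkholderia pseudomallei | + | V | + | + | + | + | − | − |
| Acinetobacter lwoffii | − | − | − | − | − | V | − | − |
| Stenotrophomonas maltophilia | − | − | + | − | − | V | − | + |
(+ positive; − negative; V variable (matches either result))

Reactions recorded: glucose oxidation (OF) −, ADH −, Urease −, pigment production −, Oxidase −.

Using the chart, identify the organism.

Acinetobacter lwoffii

ADH −: excludes Pseudomonas aeruginosa, Pseudomonas putida, Pseudomonas fluorescens, Burkholderia pseudomallei — 7 left.
Oxidase −: excludes Alcaligenes faecalis, Achromobacter xylosoxidans, Elizabethkingia meningoseptica, Burkholderia cepacia — 3 left.
glucose oxidation (OF) −: excludes Acinetobacter baumannii, Stenotrophomonas maltophilia — 1 left.
pigment production −: the one remaining candidate is consistent.
Urease −: the one remaining candidate is consistent.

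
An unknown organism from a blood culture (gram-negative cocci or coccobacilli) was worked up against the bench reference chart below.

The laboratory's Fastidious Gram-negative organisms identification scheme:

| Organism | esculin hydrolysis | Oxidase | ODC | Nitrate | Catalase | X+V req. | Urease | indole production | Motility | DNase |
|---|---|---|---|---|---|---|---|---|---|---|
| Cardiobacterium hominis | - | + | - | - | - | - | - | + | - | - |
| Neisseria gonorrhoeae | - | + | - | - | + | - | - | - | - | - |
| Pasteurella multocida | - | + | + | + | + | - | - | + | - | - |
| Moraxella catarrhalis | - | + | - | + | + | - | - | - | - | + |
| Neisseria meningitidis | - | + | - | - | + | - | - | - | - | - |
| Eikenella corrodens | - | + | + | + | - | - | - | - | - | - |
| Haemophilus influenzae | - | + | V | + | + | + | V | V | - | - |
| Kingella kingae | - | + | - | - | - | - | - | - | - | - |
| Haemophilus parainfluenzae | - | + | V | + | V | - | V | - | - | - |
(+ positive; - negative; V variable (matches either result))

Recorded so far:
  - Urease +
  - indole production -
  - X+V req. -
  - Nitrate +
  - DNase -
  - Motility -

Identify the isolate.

Urease +: excludes 7 organisms — 2 left.
indole production -: all 2 remaining candidates are consistent.
Motility -: all 2 remaining candidates are consistent.
Nitrate +: all 2 remaining candidates are consistent.
X+V req. -: excludes Haemophilus influenzae — 1 left.
DNase -: the one remaining candidate is consistent.

Haemophilus parainfluenzae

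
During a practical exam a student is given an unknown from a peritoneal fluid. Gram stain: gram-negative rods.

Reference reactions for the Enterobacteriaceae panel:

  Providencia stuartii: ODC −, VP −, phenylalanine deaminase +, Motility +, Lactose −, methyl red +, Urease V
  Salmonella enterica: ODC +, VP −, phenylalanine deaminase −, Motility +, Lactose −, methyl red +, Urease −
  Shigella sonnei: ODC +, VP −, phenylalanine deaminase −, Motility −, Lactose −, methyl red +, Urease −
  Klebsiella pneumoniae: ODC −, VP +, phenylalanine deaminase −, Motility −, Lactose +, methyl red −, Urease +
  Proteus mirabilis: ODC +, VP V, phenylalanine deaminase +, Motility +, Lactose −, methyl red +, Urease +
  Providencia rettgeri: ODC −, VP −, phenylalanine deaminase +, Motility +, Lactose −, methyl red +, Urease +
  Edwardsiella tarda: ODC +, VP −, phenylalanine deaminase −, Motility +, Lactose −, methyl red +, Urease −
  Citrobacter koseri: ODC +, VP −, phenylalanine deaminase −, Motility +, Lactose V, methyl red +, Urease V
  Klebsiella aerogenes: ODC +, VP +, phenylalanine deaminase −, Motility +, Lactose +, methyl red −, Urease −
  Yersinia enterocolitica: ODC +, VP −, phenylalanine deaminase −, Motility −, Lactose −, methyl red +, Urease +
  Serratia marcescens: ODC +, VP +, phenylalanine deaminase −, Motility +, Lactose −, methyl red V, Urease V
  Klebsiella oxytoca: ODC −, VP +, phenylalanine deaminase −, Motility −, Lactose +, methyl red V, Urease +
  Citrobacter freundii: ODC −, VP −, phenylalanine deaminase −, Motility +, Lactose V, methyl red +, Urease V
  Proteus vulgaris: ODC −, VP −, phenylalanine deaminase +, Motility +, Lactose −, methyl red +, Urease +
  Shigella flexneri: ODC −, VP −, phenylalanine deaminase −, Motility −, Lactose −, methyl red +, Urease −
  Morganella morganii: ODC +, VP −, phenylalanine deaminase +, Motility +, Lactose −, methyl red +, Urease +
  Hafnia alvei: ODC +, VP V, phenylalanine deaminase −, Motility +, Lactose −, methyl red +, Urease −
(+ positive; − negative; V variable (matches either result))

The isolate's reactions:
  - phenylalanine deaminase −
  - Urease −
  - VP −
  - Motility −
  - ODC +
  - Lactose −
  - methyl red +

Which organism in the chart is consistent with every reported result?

ODC +: excludes 7 organisms — 10 left.
Urease −: excludes Proteus mirabilis, Yersinia enterocolitica, Morganella morganii — 7 left.
Lactose −: excludes Klebsiella aerogenes — 6 left.
phenylalanine deaminase −: all 6 remaining candidates are consistent.
Motility −: excludes 5 organisms — 1 left.
VP −: the one remaining candidate is consistent.
methyl red +: the one remaining candidate is consistent.

Shigella sonnei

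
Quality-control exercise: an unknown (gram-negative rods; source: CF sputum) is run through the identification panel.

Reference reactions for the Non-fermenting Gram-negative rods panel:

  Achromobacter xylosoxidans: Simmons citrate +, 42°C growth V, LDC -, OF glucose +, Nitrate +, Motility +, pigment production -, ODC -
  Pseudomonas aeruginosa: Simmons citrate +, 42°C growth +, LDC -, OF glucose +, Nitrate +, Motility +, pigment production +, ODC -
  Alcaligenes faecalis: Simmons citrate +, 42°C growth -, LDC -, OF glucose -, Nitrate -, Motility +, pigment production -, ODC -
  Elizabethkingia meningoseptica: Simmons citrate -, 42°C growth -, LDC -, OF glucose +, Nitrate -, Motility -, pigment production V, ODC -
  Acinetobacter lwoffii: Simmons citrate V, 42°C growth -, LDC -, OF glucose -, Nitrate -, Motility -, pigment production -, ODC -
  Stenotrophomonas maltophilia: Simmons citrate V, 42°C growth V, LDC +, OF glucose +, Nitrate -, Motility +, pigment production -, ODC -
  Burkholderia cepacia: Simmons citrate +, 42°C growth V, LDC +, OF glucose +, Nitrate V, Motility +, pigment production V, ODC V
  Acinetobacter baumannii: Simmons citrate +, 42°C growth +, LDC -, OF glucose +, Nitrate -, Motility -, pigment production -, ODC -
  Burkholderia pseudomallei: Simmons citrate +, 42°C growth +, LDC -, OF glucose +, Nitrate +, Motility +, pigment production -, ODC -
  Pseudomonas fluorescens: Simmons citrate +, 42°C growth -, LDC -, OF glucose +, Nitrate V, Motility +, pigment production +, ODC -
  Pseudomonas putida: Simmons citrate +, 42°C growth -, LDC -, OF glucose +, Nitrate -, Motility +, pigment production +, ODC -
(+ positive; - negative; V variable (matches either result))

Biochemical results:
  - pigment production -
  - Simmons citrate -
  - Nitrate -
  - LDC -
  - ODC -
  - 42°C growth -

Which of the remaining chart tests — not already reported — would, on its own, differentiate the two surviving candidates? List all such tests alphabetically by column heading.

Nitrate -: excludes Achromobacter xylosoxidans, Pseudomonas aeruginosa, Burkholderia pseudomallei — 8 left.
ODC -: all 8 remaining candidates are consistent.
42°C growth -: excludes Acinetobacter baumannii — 7 left.
pigment production -: excludes Pseudomonas fluorescens, Pseudomonas putida — 5 left.
LDC -: excludes Stenotrophomonas maltophilia, Burkholderia cepacia — 3 left.
Simmons citrate -: excludes Alcaligenes faecalis — 2 left.
Two candidates remain: Acinetobacter lwoffii and Elizabethkingia meningoseptica.
  OF glucose: Acinetobacter lwoffii -, Elizabethkingia meningoseptica + — discriminates.
  Motility: - vs - — same for both, does not separate.

OF glucose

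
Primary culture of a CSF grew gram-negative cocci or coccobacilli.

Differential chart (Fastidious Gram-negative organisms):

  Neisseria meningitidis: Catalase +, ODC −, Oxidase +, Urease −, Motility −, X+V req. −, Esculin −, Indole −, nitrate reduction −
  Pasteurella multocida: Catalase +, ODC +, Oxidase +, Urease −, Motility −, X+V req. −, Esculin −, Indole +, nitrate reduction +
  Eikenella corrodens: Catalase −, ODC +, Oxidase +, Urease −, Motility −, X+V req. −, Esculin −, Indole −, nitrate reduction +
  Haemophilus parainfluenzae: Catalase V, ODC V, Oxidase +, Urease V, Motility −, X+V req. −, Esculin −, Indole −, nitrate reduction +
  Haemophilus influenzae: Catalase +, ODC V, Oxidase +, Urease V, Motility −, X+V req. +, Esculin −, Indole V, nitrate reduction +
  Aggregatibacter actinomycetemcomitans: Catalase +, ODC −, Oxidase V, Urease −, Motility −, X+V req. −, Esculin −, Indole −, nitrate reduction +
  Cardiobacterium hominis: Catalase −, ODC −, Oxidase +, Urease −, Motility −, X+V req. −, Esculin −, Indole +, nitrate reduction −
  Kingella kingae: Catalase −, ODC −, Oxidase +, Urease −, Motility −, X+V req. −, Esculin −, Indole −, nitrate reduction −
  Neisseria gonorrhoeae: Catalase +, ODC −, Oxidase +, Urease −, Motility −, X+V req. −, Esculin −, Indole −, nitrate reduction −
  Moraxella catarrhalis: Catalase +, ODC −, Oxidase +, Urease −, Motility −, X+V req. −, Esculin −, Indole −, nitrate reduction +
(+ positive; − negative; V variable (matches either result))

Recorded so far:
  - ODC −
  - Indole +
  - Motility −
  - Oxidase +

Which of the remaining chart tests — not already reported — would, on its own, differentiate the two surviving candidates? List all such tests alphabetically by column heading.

Catalase, nitrate reduction, X+V req.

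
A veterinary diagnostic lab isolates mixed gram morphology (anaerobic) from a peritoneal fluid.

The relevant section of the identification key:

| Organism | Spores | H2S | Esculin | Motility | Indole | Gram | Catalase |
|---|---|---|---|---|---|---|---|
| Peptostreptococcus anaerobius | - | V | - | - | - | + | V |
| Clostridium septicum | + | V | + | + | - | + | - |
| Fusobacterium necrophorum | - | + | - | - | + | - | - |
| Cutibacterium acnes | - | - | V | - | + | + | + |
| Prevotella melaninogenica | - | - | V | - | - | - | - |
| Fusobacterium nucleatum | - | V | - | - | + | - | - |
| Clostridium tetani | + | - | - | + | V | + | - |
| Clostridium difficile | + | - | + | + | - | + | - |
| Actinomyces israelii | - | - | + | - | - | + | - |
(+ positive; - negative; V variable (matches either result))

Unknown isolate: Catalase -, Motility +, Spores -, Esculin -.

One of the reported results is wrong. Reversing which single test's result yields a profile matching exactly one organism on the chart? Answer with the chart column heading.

Spores

As reported, no row in the chart matches all 4 reactions.
Reversing Esculin → still no organism matches.
Reversing Catalase → still no organism matches.
Reversing Spores (to +) → unique match: Clostridium tetani.
Reversing Motility → 4 organisms match (not unique).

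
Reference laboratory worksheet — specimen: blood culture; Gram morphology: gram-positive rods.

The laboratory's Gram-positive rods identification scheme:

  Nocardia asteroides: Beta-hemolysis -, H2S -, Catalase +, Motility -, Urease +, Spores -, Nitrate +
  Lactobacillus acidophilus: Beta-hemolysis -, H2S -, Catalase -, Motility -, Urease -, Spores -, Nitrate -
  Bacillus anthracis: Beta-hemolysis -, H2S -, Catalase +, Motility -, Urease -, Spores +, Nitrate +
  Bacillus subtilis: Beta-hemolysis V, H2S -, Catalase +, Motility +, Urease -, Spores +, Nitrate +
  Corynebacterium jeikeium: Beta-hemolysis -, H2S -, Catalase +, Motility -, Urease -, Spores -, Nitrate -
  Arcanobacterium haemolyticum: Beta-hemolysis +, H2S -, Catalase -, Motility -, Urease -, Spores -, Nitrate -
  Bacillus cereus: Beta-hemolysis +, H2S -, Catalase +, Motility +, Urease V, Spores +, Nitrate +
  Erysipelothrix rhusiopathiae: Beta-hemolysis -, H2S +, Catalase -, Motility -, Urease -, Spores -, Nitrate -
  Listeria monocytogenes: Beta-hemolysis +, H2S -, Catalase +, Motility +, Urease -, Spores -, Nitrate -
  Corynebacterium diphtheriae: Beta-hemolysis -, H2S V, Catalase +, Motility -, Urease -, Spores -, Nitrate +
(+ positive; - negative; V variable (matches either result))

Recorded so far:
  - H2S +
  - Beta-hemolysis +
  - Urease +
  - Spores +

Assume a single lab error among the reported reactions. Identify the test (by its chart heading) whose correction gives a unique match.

H2S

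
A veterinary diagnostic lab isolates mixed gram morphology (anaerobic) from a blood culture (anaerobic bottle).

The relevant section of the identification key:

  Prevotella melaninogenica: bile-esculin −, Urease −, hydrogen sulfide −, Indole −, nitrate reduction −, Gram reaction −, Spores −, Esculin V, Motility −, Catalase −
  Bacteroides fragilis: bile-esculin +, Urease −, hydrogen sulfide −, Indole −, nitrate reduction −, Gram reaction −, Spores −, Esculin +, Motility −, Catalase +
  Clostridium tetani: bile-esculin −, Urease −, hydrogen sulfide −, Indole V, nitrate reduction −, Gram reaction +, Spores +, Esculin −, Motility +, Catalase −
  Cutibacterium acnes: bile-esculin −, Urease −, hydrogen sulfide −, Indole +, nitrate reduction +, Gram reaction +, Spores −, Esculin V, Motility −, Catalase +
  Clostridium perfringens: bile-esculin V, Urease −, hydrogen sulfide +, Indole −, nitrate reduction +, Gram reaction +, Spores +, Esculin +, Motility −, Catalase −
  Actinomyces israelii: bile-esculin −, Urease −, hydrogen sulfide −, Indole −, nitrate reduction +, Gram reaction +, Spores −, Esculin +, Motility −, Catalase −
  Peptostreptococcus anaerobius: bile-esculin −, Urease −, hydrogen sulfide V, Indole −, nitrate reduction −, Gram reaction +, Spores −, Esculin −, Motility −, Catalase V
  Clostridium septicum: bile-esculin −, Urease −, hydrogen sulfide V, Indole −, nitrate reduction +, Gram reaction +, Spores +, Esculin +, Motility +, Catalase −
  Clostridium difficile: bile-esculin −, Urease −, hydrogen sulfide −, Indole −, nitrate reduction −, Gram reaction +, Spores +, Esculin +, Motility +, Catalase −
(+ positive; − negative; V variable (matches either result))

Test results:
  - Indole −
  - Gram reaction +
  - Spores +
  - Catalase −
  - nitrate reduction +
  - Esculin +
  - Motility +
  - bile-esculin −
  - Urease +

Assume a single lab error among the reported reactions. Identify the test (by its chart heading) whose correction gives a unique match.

As reported, no row in the chart matches all 9 reactions.
Reversing Gram reaction → still no organism matches.
Reversing Spores → still no organism matches.
Reversing Motility → still no organism matches.
Reversing Urease (to −) → unique match: Clostridium septicum.
Reversing nitrate reduction → still no organism matches.
Reversing Esculin → still no organism matches.
Reversing bile-esculin → still no organism matches.
Reversing Catalase → still no organism matches.
Reversing Indole → still no organism matches.

Urease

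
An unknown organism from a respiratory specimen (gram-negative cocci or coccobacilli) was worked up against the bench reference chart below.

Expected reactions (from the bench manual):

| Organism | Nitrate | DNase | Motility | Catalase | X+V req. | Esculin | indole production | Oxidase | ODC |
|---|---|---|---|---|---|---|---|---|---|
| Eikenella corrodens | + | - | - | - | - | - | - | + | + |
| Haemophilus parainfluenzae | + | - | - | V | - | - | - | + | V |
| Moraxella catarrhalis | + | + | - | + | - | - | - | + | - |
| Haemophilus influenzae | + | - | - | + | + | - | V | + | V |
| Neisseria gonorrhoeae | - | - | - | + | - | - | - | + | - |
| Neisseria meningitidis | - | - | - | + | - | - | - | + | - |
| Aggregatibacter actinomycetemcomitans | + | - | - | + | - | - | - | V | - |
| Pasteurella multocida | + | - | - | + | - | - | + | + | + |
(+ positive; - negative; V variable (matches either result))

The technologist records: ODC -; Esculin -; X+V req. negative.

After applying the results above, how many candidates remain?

ODC -: excludes Eikenella corrodens, Pasteurella multocida — 6 left.
X+V req. -: excludes Haemophilus influenzae — 5 left.
Esculin -: all 5 remaining candidates are consistent.
Still consistent: Aggregatibacter actinomycetemcomitans, Haemophilus parainfluenzae, Moraxella catarrhalis, Neisseria gonorrhoeae, Neisseria meningitidis.

5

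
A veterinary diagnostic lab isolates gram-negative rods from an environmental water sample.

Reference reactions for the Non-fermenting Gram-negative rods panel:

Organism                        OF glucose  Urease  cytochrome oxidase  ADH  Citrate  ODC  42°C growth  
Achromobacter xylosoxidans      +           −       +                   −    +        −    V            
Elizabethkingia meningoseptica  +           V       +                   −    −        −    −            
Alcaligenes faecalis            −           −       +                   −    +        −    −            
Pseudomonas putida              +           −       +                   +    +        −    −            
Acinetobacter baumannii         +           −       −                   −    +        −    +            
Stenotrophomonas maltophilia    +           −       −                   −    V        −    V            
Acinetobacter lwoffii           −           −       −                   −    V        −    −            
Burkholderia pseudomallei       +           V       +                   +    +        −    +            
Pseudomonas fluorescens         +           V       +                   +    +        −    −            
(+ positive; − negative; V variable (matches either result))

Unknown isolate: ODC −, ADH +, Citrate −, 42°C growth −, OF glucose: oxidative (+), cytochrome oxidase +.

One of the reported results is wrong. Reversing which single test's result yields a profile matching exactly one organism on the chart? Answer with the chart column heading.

ADH

As reported, no row in the chart matches all 6 reactions.
Reversing Citrate → 2 organisms match (not unique).
Reversing ODC → still no organism matches.
Reversing ADH (to −) → unique match: Elizabethkingia meningoseptica.
Reversing cytochrome oxidase → still no organism matches.
Reversing 42°C growth → still no organism matches.
Reversing OF glucose → still no organism matches.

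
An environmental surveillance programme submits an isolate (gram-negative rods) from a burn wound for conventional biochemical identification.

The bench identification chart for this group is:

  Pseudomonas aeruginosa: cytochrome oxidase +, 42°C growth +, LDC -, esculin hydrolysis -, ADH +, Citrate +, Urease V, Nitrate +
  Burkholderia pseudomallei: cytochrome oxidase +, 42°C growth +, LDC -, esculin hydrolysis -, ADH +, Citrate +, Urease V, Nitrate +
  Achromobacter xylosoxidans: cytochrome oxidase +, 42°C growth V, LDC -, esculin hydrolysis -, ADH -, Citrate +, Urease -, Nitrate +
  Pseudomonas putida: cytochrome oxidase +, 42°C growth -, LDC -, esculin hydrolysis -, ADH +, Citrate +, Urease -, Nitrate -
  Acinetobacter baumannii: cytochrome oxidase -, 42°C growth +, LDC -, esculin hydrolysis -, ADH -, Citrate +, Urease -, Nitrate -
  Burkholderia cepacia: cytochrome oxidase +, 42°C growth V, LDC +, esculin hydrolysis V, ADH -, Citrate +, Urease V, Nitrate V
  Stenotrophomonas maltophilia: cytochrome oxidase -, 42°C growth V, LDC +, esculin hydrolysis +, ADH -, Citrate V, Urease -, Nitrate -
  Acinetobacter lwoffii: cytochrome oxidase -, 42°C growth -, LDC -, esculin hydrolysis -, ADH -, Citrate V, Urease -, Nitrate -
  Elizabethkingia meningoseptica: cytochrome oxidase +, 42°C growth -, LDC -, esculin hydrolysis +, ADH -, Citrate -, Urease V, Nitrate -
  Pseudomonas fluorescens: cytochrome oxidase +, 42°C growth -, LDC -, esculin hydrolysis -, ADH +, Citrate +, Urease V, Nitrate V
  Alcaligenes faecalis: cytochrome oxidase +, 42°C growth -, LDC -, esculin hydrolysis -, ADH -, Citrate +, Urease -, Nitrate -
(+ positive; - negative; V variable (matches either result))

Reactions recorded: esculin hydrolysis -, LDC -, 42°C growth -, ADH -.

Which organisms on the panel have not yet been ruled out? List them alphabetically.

esculin hydrolysis -: excludes Stenotrophomonas maltophilia, Elizabethkingia meningoseptica — 9 left.
42°C growth -: excludes Pseudomonas aeruginosa, Burkholderia pseudomallei, Acinetobacter baumannii — 6 left.
ADH -: excludes Pseudomonas putida, Pseudomonas fluorescens — 4 left.
LDC -: excludes Burkholderia cepacia — 3 left.

Achromobacter xylosoxidans, Acinetobacter lwoffii, Alcaligenes faecalis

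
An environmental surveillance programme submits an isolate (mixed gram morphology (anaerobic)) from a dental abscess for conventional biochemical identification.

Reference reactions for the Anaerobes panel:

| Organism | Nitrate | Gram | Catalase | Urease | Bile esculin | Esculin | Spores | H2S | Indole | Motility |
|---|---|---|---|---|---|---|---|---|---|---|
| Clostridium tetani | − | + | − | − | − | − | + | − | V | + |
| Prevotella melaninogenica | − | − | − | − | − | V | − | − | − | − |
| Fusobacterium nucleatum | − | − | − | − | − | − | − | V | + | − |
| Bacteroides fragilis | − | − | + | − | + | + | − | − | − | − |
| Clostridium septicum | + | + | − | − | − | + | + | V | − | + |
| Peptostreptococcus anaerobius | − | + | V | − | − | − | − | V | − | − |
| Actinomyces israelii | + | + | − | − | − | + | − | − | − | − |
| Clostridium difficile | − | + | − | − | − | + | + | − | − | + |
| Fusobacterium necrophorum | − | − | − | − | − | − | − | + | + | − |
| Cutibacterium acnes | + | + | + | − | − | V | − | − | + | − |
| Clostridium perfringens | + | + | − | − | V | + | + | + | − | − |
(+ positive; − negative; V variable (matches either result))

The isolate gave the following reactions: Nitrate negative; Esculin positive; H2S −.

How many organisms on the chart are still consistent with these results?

3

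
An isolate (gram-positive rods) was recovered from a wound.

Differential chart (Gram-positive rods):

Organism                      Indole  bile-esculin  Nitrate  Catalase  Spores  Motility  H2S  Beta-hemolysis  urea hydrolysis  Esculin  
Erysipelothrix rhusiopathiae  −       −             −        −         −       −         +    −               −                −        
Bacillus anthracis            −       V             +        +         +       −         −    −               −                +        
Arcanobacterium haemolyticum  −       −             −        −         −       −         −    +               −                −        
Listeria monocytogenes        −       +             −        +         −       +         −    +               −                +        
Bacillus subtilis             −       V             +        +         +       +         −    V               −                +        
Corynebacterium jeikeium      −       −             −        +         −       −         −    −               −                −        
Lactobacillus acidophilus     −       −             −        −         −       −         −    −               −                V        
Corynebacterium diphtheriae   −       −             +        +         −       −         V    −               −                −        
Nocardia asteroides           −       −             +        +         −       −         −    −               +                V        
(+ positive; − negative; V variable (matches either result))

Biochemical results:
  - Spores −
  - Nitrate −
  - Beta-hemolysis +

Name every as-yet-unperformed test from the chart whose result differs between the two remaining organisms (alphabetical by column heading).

bile-esculin, Catalase, Esculin, Motility

Spores −: excludes Bacillus anthracis, Bacillus subtilis — 7 left.
Beta-hemolysis +: excludes 5 organisms — 2 left.
Nitrate −: all 2 remaining candidates are consistent.
Two candidates remain: Arcanobacterium haemolyticum and Listeria monocytogenes.
  Indole: − vs − — same for both, does not separate.
  bile-esculin: Arcanobacterium haemolyticum −, Listeria monocytogenes + — discriminates.
  Catalase: Arcanobacterium haemolyticum −, Listeria monocytogenes + — discriminates.
  Motility: Arcanobacterium haemolyticum −, Listeria monocytogenes + — discriminates.
  H2S: − vs − — same for both, does not separate.
  urea hydrolysis: − vs − — same for both, does not separate.
  Esculin: Arcanobacterium haemolyticum −, Listeria monocytogenes + — discriminates.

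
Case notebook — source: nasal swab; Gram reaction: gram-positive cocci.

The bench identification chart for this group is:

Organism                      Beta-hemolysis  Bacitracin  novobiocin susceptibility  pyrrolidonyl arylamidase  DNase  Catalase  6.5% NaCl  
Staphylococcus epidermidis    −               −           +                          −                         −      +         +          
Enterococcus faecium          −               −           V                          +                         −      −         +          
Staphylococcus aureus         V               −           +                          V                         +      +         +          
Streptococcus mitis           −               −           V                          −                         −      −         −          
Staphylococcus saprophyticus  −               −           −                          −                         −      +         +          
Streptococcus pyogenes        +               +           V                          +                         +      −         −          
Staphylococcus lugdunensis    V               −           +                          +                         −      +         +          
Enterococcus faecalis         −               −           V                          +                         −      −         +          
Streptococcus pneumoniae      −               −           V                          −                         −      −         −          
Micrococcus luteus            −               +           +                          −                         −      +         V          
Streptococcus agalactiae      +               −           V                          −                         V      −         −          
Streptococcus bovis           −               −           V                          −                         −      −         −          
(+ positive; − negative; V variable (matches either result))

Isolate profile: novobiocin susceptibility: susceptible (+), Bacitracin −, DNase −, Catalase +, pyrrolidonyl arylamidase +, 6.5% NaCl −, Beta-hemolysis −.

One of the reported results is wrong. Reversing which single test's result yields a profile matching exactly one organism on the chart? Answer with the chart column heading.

As reported, no row in the chart matches all 7 reactions.
Reversing Beta-hemolysis → still no organism matches.
Reversing pyrrolidonyl arylamidase → still no organism matches.
Reversing Catalase → still no organism matches.
Reversing 6.5% NaCl (to +) → unique match: Staphylococcus lugdunensis.
Reversing DNase → still no organism matches.
Reversing novobiocin susceptibility → still no organism matches.
Reversing Bacitracin → still no organism matches.

6.5% NaCl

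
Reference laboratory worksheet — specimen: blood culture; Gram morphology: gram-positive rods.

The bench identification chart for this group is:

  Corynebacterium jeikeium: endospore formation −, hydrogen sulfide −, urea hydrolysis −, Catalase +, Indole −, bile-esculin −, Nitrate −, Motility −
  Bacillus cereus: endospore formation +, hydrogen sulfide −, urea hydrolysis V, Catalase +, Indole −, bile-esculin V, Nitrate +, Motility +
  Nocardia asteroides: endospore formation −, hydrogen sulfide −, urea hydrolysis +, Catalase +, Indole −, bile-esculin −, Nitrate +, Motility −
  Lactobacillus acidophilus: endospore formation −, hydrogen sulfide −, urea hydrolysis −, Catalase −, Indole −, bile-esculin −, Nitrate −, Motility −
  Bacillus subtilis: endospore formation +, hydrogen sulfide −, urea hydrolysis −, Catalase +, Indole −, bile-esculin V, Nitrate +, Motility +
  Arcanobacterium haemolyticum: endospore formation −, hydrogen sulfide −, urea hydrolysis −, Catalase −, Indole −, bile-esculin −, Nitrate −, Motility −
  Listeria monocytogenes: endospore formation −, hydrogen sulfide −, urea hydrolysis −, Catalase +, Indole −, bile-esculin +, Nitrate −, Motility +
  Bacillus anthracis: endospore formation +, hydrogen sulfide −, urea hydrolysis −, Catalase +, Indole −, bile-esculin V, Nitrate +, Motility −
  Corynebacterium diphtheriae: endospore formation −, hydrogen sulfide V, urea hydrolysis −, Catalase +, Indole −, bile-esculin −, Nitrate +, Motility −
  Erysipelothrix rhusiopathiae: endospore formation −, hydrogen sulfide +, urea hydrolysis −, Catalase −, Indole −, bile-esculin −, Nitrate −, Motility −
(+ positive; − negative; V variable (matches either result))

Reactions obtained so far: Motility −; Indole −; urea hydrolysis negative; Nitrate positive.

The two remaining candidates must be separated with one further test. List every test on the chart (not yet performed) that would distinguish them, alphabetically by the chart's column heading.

urea hydrolysis −: excludes Nocardia asteroides — 9 left.
Motility −: excludes Bacillus cereus, Bacillus subtilis, Listeria monocytogenes — 6 left.
Indole −: all 6 remaining candidates are consistent.
Nitrate +: excludes Corynebacterium jeikeium, Lactobacillus acidophilus, Arcanobacterium haemolyticum, Erysipelothrix rhusiopathiae — 2 left.
Two candidates remain: Bacillus anthracis and Corynebacterium diphtheriae.
  endospore formation: Bacillus anthracis +, Corynebacterium diphtheriae − — discriminates.
  hydrogen sulfide: − vs V — variable for at least one, does not separate.
  Catalase: + vs + — same for both, does not separate.
  bile-esculin: V vs − — variable for at least one, does not separate.

endospore formation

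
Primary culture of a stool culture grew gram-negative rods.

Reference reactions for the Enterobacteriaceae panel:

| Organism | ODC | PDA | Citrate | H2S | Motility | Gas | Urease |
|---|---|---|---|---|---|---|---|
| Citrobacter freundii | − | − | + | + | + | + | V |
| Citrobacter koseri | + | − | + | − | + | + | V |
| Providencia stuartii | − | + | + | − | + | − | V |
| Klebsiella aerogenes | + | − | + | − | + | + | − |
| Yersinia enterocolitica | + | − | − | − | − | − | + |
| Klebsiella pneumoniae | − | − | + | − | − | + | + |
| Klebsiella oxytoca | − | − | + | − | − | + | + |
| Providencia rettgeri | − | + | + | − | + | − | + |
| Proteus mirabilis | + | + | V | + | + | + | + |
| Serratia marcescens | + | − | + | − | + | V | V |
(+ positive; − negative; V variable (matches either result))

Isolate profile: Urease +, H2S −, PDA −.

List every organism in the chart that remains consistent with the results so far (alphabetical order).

Citrobacter koseri, Klebsiella oxytoca, Klebsiella pneumoniae, Serratia marcescens, Yersinia enterocolitica

H2S −: excludes Citrobacter freundii, Proteus mirabilis — 8 left.
PDA −: excludes Providencia stuartii, Providencia rettgeri — 6 left.
Urease +: excludes Klebsiella aerogenes — 5 left.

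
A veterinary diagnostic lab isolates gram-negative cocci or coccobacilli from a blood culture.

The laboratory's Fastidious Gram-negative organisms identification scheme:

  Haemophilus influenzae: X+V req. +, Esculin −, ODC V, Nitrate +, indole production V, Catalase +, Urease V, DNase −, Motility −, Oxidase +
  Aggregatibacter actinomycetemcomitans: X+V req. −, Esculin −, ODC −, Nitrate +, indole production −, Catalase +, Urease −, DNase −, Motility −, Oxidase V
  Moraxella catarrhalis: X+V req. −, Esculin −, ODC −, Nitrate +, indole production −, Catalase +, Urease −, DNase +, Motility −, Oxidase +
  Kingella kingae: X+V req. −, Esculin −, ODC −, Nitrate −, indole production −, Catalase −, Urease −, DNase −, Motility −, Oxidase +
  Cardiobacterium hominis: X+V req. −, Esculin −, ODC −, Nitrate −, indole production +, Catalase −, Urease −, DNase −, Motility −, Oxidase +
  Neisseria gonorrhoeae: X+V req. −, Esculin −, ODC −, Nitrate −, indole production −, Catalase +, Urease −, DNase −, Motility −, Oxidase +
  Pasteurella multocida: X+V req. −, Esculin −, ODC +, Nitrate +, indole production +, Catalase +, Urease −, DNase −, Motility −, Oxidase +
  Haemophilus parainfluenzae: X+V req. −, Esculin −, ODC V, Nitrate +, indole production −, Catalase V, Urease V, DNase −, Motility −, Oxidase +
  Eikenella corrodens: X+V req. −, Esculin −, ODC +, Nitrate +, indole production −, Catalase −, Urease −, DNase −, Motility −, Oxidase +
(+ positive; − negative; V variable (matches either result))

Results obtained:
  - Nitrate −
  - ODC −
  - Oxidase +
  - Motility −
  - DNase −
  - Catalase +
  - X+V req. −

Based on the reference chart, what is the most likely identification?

Neisseria gonorrhoeae

ODC −: excludes Pasteurella multocida, Eikenella corrodens — 7 left.
Nitrate −: excludes Haemophilus influenzae, Aggregatibacter actinomycetemcomitans, Moraxella catarrhalis, Haemophilus parainfluenzae — 3 left.
Oxidase +: all 3 remaining candidates are consistent.
DNase −: all 3 remaining candidates are consistent.
Catalase +: excludes Kingella kingae, Cardiobacterium hominis — 1 left.
X+V req. −: the one remaining candidate is consistent.
Motility −: the one remaining candidate is consistent.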